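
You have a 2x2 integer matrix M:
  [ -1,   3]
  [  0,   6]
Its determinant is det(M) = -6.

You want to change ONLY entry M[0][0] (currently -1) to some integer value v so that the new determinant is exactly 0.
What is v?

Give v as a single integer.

Answer: 0

Derivation:
det is linear in entry M[0][0]: det = old_det + (v - -1) * C_00
Cofactor C_00 = 6
Want det = 0: -6 + (v - -1) * 6 = 0
  (v - -1) = 6 / 6 = 1
  v = -1 + (1) = 0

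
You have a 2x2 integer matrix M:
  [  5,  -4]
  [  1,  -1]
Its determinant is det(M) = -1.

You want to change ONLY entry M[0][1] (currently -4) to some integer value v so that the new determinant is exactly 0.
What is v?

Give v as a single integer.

Answer: -5

Derivation:
det is linear in entry M[0][1]: det = old_det + (v - -4) * C_01
Cofactor C_01 = -1
Want det = 0: -1 + (v - -4) * -1 = 0
  (v - -4) = 1 / -1 = -1
  v = -4 + (-1) = -5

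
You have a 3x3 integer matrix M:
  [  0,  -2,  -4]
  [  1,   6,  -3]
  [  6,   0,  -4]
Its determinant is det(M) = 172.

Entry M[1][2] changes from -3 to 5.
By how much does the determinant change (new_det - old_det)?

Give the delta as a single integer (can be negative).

Cofactor C_12 = -12
Entry delta = 5 - -3 = 8
Det delta = entry_delta * cofactor = 8 * -12 = -96

Answer: -96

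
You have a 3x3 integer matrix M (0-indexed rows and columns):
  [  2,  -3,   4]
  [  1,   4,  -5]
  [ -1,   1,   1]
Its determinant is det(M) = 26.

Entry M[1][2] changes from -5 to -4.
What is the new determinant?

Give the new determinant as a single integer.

Answer: 27

Derivation:
det is linear in row 1: changing M[1][2] by delta changes det by delta * cofactor(1,2).
Cofactor C_12 = (-1)^(1+2) * minor(1,2) = 1
Entry delta = -4 - -5 = 1
Det delta = 1 * 1 = 1
New det = 26 + 1 = 27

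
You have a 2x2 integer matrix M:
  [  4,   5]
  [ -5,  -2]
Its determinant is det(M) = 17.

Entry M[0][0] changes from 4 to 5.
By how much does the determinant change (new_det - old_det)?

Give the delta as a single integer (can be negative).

Answer: -2

Derivation:
Cofactor C_00 = -2
Entry delta = 5 - 4 = 1
Det delta = entry_delta * cofactor = 1 * -2 = -2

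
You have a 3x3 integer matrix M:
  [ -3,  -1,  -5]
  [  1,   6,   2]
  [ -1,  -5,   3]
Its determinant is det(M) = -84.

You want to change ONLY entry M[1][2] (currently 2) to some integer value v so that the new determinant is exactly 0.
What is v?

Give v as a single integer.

Answer: -4

Derivation:
det is linear in entry M[1][2]: det = old_det + (v - 2) * C_12
Cofactor C_12 = -14
Want det = 0: -84 + (v - 2) * -14 = 0
  (v - 2) = 84 / -14 = -6
  v = 2 + (-6) = -4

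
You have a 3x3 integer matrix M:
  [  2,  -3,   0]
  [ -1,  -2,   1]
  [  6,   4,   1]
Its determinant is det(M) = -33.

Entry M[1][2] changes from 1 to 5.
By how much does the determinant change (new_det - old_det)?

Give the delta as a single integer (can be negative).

Cofactor C_12 = -26
Entry delta = 5 - 1 = 4
Det delta = entry_delta * cofactor = 4 * -26 = -104

Answer: -104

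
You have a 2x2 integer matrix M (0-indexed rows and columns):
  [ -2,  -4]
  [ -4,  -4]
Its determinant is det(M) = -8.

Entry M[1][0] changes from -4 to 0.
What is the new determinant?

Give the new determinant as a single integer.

det is linear in row 1: changing M[1][0] by delta changes det by delta * cofactor(1,0).
Cofactor C_10 = (-1)^(1+0) * minor(1,0) = 4
Entry delta = 0 - -4 = 4
Det delta = 4 * 4 = 16
New det = -8 + 16 = 8

Answer: 8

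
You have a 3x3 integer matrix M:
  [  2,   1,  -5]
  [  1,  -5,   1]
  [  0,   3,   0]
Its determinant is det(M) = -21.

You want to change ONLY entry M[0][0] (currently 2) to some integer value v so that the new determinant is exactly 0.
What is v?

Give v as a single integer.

Answer: -5

Derivation:
det is linear in entry M[0][0]: det = old_det + (v - 2) * C_00
Cofactor C_00 = -3
Want det = 0: -21 + (v - 2) * -3 = 0
  (v - 2) = 21 / -3 = -7
  v = 2 + (-7) = -5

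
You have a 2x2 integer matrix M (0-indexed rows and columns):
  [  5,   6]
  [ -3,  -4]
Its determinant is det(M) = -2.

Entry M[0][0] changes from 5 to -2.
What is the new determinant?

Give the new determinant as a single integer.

det is linear in row 0: changing M[0][0] by delta changes det by delta * cofactor(0,0).
Cofactor C_00 = (-1)^(0+0) * minor(0,0) = -4
Entry delta = -2 - 5 = -7
Det delta = -7 * -4 = 28
New det = -2 + 28 = 26

Answer: 26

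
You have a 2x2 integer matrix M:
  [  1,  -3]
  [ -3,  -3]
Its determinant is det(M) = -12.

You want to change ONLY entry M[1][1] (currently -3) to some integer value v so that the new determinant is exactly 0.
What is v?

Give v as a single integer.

det is linear in entry M[1][1]: det = old_det + (v - -3) * C_11
Cofactor C_11 = 1
Want det = 0: -12 + (v - -3) * 1 = 0
  (v - -3) = 12 / 1 = 12
  v = -3 + (12) = 9

Answer: 9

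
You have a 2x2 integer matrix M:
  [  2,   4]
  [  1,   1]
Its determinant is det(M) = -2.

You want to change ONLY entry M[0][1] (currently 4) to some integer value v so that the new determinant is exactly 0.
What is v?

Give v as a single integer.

Answer: 2

Derivation:
det is linear in entry M[0][1]: det = old_det + (v - 4) * C_01
Cofactor C_01 = -1
Want det = 0: -2 + (v - 4) * -1 = 0
  (v - 4) = 2 / -1 = -2
  v = 4 + (-2) = 2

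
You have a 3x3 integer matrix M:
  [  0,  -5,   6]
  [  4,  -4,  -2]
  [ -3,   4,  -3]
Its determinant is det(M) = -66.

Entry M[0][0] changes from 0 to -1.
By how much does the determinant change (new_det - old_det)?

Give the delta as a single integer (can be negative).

Answer: -20

Derivation:
Cofactor C_00 = 20
Entry delta = -1 - 0 = -1
Det delta = entry_delta * cofactor = -1 * 20 = -20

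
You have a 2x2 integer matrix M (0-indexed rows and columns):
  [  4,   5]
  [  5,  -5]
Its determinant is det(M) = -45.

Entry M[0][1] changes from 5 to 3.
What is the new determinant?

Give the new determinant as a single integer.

Answer: -35

Derivation:
det is linear in row 0: changing M[0][1] by delta changes det by delta * cofactor(0,1).
Cofactor C_01 = (-1)^(0+1) * minor(0,1) = -5
Entry delta = 3 - 5 = -2
Det delta = -2 * -5 = 10
New det = -45 + 10 = -35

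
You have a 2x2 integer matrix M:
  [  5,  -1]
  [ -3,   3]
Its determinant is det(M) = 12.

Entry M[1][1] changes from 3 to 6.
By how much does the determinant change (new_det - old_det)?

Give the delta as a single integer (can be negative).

Cofactor C_11 = 5
Entry delta = 6 - 3 = 3
Det delta = entry_delta * cofactor = 3 * 5 = 15

Answer: 15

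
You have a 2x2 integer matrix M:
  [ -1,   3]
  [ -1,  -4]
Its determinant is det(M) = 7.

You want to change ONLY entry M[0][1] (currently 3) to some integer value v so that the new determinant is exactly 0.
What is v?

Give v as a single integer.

det is linear in entry M[0][1]: det = old_det + (v - 3) * C_01
Cofactor C_01 = 1
Want det = 0: 7 + (v - 3) * 1 = 0
  (v - 3) = -7 / 1 = -7
  v = 3 + (-7) = -4

Answer: -4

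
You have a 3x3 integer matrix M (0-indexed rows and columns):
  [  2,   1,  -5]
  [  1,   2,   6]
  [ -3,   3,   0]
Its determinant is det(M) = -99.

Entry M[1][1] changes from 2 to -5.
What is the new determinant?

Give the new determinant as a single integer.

Answer: 6

Derivation:
det is linear in row 1: changing M[1][1] by delta changes det by delta * cofactor(1,1).
Cofactor C_11 = (-1)^(1+1) * minor(1,1) = -15
Entry delta = -5 - 2 = -7
Det delta = -7 * -15 = 105
New det = -99 + 105 = 6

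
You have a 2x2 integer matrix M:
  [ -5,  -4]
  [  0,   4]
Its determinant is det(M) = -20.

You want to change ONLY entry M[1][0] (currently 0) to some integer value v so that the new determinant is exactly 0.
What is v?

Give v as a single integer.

det is linear in entry M[1][0]: det = old_det + (v - 0) * C_10
Cofactor C_10 = 4
Want det = 0: -20 + (v - 0) * 4 = 0
  (v - 0) = 20 / 4 = 5
  v = 0 + (5) = 5

Answer: 5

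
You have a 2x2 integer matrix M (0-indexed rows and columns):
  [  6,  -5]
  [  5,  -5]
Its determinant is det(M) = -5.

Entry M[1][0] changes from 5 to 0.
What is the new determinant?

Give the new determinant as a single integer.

det is linear in row 1: changing M[1][0] by delta changes det by delta * cofactor(1,0).
Cofactor C_10 = (-1)^(1+0) * minor(1,0) = 5
Entry delta = 0 - 5 = -5
Det delta = -5 * 5 = -25
New det = -5 + -25 = -30

Answer: -30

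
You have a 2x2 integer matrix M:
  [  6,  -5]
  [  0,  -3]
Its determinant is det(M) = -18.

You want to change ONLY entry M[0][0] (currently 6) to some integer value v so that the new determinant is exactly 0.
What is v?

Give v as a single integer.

det is linear in entry M[0][0]: det = old_det + (v - 6) * C_00
Cofactor C_00 = -3
Want det = 0: -18 + (v - 6) * -3 = 0
  (v - 6) = 18 / -3 = -6
  v = 6 + (-6) = 0

Answer: 0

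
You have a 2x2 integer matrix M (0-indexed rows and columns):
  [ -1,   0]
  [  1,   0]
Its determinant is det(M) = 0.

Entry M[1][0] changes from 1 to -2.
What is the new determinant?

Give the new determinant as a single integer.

Answer: 0

Derivation:
det is linear in row 1: changing M[1][0] by delta changes det by delta * cofactor(1,0).
Cofactor C_10 = (-1)^(1+0) * minor(1,0) = 0
Entry delta = -2 - 1 = -3
Det delta = -3 * 0 = 0
New det = 0 + 0 = 0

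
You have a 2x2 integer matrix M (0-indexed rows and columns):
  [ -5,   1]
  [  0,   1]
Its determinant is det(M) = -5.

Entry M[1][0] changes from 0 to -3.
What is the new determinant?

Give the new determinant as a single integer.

det is linear in row 1: changing M[1][0] by delta changes det by delta * cofactor(1,0).
Cofactor C_10 = (-1)^(1+0) * minor(1,0) = -1
Entry delta = -3 - 0 = -3
Det delta = -3 * -1 = 3
New det = -5 + 3 = -2

Answer: -2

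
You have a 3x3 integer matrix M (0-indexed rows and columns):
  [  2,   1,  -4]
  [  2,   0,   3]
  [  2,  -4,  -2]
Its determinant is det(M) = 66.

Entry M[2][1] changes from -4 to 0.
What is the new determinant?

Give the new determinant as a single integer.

Answer: 10

Derivation:
det is linear in row 2: changing M[2][1] by delta changes det by delta * cofactor(2,1).
Cofactor C_21 = (-1)^(2+1) * minor(2,1) = -14
Entry delta = 0 - -4 = 4
Det delta = 4 * -14 = -56
New det = 66 + -56 = 10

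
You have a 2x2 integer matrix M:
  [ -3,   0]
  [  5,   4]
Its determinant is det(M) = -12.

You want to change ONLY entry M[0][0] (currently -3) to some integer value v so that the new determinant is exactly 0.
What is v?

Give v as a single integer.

det is linear in entry M[0][0]: det = old_det + (v - -3) * C_00
Cofactor C_00 = 4
Want det = 0: -12 + (v - -3) * 4 = 0
  (v - -3) = 12 / 4 = 3
  v = -3 + (3) = 0

Answer: 0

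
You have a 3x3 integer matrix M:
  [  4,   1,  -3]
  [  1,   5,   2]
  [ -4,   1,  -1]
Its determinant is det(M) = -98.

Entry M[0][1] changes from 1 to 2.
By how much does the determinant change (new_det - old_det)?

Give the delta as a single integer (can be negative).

Answer: -7

Derivation:
Cofactor C_01 = -7
Entry delta = 2 - 1 = 1
Det delta = entry_delta * cofactor = 1 * -7 = -7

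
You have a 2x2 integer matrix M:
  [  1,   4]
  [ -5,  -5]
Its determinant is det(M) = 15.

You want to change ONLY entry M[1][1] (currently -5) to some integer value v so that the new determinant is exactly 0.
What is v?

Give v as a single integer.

det is linear in entry M[1][1]: det = old_det + (v - -5) * C_11
Cofactor C_11 = 1
Want det = 0: 15 + (v - -5) * 1 = 0
  (v - -5) = -15 / 1 = -15
  v = -5 + (-15) = -20

Answer: -20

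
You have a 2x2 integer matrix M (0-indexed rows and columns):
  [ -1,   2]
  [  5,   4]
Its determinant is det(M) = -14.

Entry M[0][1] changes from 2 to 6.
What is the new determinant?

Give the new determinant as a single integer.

Answer: -34

Derivation:
det is linear in row 0: changing M[0][1] by delta changes det by delta * cofactor(0,1).
Cofactor C_01 = (-1)^(0+1) * minor(0,1) = -5
Entry delta = 6 - 2 = 4
Det delta = 4 * -5 = -20
New det = -14 + -20 = -34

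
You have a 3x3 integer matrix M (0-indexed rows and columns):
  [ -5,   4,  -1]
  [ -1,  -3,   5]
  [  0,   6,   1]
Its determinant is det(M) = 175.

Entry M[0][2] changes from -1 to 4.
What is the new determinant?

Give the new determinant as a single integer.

Answer: 145

Derivation:
det is linear in row 0: changing M[0][2] by delta changes det by delta * cofactor(0,2).
Cofactor C_02 = (-1)^(0+2) * minor(0,2) = -6
Entry delta = 4 - -1 = 5
Det delta = 5 * -6 = -30
New det = 175 + -30 = 145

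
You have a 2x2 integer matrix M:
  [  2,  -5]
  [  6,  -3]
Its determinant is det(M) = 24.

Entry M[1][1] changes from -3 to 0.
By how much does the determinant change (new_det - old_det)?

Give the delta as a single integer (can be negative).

Answer: 6

Derivation:
Cofactor C_11 = 2
Entry delta = 0 - -3 = 3
Det delta = entry_delta * cofactor = 3 * 2 = 6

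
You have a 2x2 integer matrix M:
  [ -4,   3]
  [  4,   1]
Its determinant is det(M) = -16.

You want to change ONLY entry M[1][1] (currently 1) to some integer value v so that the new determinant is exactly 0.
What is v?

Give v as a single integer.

det is linear in entry M[1][1]: det = old_det + (v - 1) * C_11
Cofactor C_11 = -4
Want det = 0: -16 + (v - 1) * -4 = 0
  (v - 1) = 16 / -4 = -4
  v = 1 + (-4) = -3

Answer: -3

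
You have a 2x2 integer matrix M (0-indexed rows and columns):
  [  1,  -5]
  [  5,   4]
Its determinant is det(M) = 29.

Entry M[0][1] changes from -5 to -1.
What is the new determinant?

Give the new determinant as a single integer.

det is linear in row 0: changing M[0][1] by delta changes det by delta * cofactor(0,1).
Cofactor C_01 = (-1)^(0+1) * minor(0,1) = -5
Entry delta = -1 - -5 = 4
Det delta = 4 * -5 = -20
New det = 29 + -20 = 9

Answer: 9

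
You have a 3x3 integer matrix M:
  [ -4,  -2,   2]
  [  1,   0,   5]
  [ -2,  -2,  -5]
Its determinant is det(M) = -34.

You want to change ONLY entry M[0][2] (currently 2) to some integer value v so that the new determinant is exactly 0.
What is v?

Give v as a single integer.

Answer: -15

Derivation:
det is linear in entry M[0][2]: det = old_det + (v - 2) * C_02
Cofactor C_02 = -2
Want det = 0: -34 + (v - 2) * -2 = 0
  (v - 2) = 34 / -2 = -17
  v = 2 + (-17) = -15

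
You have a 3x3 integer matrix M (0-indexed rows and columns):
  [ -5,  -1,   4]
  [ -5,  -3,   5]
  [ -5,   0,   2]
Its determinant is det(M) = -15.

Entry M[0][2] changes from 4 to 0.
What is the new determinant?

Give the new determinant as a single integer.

det is linear in row 0: changing M[0][2] by delta changes det by delta * cofactor(0,2).
Cofactor C_02 = (-1)^(0+2) * minor(0,2) = -15
Entry delta = 0 - 4 = -4
Det delta = -4 * -15 = 60
New det = -15 + 60 = 45

Answer: 45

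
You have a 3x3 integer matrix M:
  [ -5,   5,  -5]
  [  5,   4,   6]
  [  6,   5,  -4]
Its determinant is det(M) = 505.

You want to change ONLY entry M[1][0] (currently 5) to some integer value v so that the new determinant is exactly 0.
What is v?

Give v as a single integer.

Answer: 106

Derivation:
det is linear in entry M[1][0]: det = old_det + (v - 5) * C_10
Cofactor C_10 = -5
Want det = 0: 505 + (v - 5) * -5 = 0
  (v - 5) = -505 / -5 = 101
  v = 5 + (101) = 106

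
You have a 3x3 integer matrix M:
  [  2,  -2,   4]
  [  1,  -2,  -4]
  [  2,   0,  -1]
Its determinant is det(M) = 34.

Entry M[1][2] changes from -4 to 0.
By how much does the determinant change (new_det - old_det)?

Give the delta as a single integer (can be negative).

Answer: -16

Derivation:
Cofactor C_12 = -4
Entry delta = 0 - -4 = 4
Det delta = entry_delta * cofactor = 4 * -4 = -16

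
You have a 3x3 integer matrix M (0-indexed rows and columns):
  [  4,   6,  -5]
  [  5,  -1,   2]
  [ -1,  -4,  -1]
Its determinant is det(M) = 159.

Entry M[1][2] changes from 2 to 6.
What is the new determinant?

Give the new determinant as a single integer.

Answer: 199

Derivation:
det is linear in row 1: changing M[1][2] by delta changes det by delta * cofactor(1,2).
Cofactor C_12 = (-1)^(1+2) * minor(1,2) = 10
Entry delta = 6 - 2 = 4
Det delta = 4 * 10 = 40
New det = 159 + 40 = 199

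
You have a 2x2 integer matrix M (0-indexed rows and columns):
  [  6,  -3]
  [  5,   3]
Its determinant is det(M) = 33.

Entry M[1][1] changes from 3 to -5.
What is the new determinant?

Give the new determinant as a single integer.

det is linear in row 1: changing M[1][1] by delta changes det by delta * cofactor(1,1).
Cofactor C_11 = (-1)^(1+1) * minor(1,1) = 6
Entry delta = -5 - 3 = -8
Det delta = -8 * 6 = -48
New det = 33 + -48 = -15

Answer: -15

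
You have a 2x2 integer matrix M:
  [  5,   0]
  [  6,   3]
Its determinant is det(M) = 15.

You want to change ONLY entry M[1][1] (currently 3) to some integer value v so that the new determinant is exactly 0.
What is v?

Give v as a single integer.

det is linear in entry M[1][1]: det = old_det + (v - 3) * C_11
Cofactor C_11 = 5
Want det = 0: 15 + (v - 3) * 5 = 0
  (v - 3) = -15 / 5 = -3
  v = 3 + (-3) = 0

Answer: 0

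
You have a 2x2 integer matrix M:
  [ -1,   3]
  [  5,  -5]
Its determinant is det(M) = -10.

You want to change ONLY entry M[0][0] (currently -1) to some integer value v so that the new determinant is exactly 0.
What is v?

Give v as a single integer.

Answer: -3

Derivation:
det is linear in entry M[0][0]: det = old_det + (v - -1) * C_00
Cofactor C_00 = -5
Want det = 0: -10 + (v - -1) * -5 = 0
  (v - -1) = 10 / -5 = -2
  v = -1 + (-2) = -3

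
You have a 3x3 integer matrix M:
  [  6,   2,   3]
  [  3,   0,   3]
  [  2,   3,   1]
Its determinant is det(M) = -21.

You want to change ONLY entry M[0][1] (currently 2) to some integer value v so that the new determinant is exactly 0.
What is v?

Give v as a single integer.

det is linear in entry M[0][1]: det = old_det + (v - 2) * C_01
Cofactor C_01 = 3
Want det = 0: -21 + (v - 2) * 3 = 0
  (v - 2) = 21 / 3 = 7
  v = 2 + (7) = 9

Answer: 9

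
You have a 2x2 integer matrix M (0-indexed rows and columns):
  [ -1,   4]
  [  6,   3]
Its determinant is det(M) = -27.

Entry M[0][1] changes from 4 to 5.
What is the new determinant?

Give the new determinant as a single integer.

det is linear in row 0: changing M[0][1] by delta changes det by delta * cofactor(0,1).
Cofactor C_01 = (-1)^(0+1) * minor(0,1) = -6
Entry delta = 5 - 4 = 1
Det delta = 1 * -6 = -6
New det = -27 + -6 = -33

Answer: -33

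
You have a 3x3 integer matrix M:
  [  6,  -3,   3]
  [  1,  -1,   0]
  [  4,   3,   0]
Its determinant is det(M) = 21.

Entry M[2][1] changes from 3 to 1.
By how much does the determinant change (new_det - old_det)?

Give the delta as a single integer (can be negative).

Cofactor C_21 = 3
Entry delta = 1 - 3 = -2
Det delta = entry_delta * cofactor = -2 * 3 = -6

Answer: -6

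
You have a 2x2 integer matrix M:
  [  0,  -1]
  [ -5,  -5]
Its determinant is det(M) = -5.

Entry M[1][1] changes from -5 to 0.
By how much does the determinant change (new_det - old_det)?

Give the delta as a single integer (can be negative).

Answer: 0

Derivation:
Cofactor C_11 = 0
Entry delta = 0 - -5 = 5
Det delta = entry_delta * cofactor = 5 * 0 = 0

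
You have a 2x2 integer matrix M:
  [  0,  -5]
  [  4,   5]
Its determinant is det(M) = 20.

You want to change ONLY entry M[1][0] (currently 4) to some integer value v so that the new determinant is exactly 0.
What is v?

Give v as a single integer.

Answer: 0

Derivation:
det is linear in entry M[1][0]: det = old_det + (v - 4) * C_10
Cofactor C_10 = 5
Want det = 0: 20 + (v - 4) * 5 = 0
  (v - 4) = -20 / 5 = -4
  v = 4 + (-4) = 0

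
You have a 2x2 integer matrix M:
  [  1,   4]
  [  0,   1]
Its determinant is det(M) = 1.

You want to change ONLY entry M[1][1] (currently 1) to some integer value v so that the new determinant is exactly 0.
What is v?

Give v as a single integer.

Answer: 0

Derivation:
det is linear in entry M[1][1]: det = old_det + (v - 1) * C_11
Cofactor C_11 = 1
Want det = 0: 1 + (v - 1) * 1 = 0
  (v - 1) = -1 / 1 = -1
  v = 1 + (-1) = 0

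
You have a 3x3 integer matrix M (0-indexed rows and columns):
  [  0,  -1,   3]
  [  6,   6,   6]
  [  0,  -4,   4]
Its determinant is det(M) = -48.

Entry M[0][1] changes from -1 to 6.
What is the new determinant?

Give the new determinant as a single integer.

Answer: -216

Derivation:
det is linear in row 0: changing M[0][1] by delta changes det by delta * cofactor(0,1).
Cofactor C_01 = (-1)^(0+1) * minor(0,1) = -24
Entry delta = 6 - -1 = 7
Det delta = 7 * -24 = -168
New det = -48 + -168 = -216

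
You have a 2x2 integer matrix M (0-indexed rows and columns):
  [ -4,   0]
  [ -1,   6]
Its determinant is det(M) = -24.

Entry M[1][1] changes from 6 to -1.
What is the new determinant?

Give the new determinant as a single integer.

Answer: 4

Derivation:
det is linear in row 1: changing M[1][1] by delta changes det by delta * cofactor(1,1).
Cofactor C_11 = (-1)^(1+1) * minor(1,1) = -4
Entry delta = -1 - 6 = -7
Det delta = -7 * -4 = 28
New det = -24 + 28 = 4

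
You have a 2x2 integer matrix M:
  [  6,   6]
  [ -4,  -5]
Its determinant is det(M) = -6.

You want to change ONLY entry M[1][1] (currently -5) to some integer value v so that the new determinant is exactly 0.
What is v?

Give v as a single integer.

Answer: -4

Derivation:
det is linear in entry M[1][1]: det = old_det + (v - -5) * C_11
Cofactor C_11 = 6
Want det = 0: -6 + (v - -5) * 6 = 0
  (v - -5) = 6 / 6 = 1
  v = -5 + (1) = -4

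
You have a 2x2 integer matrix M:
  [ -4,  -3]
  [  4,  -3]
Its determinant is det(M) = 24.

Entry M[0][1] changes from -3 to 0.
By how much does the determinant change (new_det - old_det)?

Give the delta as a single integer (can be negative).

Answer: -12

Derivation:
Cofactor C_01 = -4
Entry delta = 0 - -3 = 3
Det delta = entry_delta * cofactor = 3 * -4 = -12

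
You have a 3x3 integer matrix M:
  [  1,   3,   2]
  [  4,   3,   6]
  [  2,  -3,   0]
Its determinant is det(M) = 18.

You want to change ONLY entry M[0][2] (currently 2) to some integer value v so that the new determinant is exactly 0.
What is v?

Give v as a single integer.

Answer: 3

Derivation:
det is linear in entry M[0][2]: det = old_det + (v - 2) * C_02
Cofactor C_02 = -18
Want det = 0: 18 + (v - 2) * -18 = 0
  (v - 2) = -18 / -18 = 1
  v = 2 + (1) = 3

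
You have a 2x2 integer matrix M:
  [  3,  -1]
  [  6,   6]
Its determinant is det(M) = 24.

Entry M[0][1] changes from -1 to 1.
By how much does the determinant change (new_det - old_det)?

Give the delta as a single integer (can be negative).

Cofactor C_01 = -6
Entry delta = 1 - -1 = 2
Det delta = entry_delta * cofactor = 2 * -6 = -12

Answer: -12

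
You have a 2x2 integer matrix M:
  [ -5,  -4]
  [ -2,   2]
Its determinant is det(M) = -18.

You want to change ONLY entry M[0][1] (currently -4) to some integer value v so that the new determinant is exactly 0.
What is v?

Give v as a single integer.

Answer: 5

Derivation:
det is linear in entry M[0][1]: det = old_det + (v - -4) * C_01
Cofactor C_01 = 2
Want det = 0: -18 + (v - -4) * 2 = 0
  (v - -4) = 18 / 2 = 9
  v = -4 + (9) = 5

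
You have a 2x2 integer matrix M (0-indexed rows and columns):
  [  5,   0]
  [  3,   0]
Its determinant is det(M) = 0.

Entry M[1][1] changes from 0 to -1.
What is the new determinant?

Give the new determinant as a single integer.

det is linear in row 1: changing M[1][1] by delta changes det by delta * cofactor(1,1).
Cofactor C_11 = (-1)^(1+1) * minor(1,1) = 5
Entry delta = -1 - 0 = -1
Det delta = -1 * 5 = -5
New det = 0 + -5 = -5

Answer: -5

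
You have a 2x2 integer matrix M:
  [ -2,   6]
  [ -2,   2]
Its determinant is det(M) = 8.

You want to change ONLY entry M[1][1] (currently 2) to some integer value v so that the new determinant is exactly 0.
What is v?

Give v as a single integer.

Answer: 6

Derivation:
det is linear in entry M[1][1]: det = old_det + (v - 2) * C_11
Cofactor C_11 = -2
Want det = 0: 8 + (v - 2) * -2 = 0
  (v - 2) = -8 / -2 = 4
  v = 2 + (4) = 6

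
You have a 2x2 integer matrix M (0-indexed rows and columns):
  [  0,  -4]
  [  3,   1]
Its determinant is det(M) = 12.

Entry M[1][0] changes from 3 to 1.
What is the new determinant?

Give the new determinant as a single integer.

Answer: 4

Derivation:
det is linear in row 1: changing M[1][0] by delta changes det by delta * cofactor(1,0).
Cofactor C_10 = (-1)^(1+0) * minor(1,0) = 4
Entry delta = 1 - 3 = -2
Det delta = -2 * 4 = -8
New det = 12 + -8 = 4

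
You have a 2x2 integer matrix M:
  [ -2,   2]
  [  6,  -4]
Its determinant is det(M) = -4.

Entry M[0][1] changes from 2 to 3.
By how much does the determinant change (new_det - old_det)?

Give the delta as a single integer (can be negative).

Answer: -6

Derivation:
Cofactor C_01 = -6
Entry delta = 3 - 2 = 1
Det delta = entry_delta * cofactor = 1 * -6 = -6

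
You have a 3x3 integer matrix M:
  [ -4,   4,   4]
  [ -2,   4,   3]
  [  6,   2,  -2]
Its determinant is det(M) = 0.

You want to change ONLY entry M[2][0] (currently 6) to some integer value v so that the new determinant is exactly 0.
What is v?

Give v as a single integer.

Answer: 6

Derivation:
det is linear in entry M[2][0]: det = old_det + (v - 6) * C_20
Cofactor C_20 = -4
Want det = 0: 0 + (v - 6) * -4 = 0
  (v - 6) = 0 / -4 = 0
  v = 6 + (0) = 6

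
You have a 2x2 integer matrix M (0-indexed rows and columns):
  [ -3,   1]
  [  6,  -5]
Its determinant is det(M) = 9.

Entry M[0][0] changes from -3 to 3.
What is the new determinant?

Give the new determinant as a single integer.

Answer: -21

Derivation:
det is linear in row 0: changing M[0][0] by delta changes det by delta * cofactor(0,0).
Cofactor C_00 = (-1)^(0+0) * minor(0,0) = -5
Entry delta = 3 - -3 = 6
Det delta = 6 * -5 = -30
New det = 9 + -30 = -21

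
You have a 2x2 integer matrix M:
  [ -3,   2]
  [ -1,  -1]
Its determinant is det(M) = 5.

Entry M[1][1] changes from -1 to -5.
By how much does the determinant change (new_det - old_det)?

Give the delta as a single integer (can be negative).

Cofactor C_11 = -3
Entry delta = -5 - -1 = -4
Det delta = entry_delta * cofactor = -4 * -3 = 12

Answer: 12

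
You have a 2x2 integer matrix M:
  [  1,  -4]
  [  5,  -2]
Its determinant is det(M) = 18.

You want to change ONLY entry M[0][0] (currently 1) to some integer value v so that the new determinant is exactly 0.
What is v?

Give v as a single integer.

Answer: 10

Derivation:
det is linear in entry M[0][0]: det = old_det + (v - 1) * C_00
Cofactor C_00 = -2
Want det = 0: 18 + (v - 1) * -2 = 0
  (v - 1) = -18 / -2 = 9
  v = 1 + (9) = 10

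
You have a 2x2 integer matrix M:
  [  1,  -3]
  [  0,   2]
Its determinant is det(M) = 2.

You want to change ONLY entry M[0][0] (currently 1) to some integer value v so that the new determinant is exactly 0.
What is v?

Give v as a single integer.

det is linear in entry M[0][0]: det = old_det + (v - 1) * C_00
Cofactor C_00 = 2
Want det = 0: 2 + (v - 1) * 2 = 0
  (v - 1) = -2 / 2 = -1
  v = 1 + (-1) = 0

Answer: 0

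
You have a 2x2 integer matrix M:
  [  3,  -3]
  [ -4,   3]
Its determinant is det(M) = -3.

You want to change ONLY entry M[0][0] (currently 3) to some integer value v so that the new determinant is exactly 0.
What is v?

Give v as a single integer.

det is linear in entry M[0][0]: det = old_det + (v - 3) * C_00
Cofactor C_00 = 3
Want det = 0: -3 + (v - 3) * 3 = 0
  (v - 3) = 3 / 3 = 1
  v = 3 + (1) = 4

Answer: 4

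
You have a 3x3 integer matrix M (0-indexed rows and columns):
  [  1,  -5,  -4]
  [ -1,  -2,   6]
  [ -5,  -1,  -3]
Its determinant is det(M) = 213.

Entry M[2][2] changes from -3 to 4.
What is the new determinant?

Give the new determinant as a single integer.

det is linear in row 2: changing M[2][2] by delta changes det by delta * cofactor(2,2).
Cofactor C_22 = (-1)^(2+2) * minor(2,2) = -7
Entry delta = 4 - -3 = 7
Det delta = 7 * -7 = -49
New det = 213 + -49 = 164

Answer: 164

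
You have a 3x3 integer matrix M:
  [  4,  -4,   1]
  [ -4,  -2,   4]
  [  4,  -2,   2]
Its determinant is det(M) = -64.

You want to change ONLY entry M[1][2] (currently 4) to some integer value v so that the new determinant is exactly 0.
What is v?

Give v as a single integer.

Answer: -4

Derivation:
det is linear in entry M[1][2]: det = old_det + (v - 4) * C_12
Cofactor C_12 = -8
Want det = 0: -64 + (v - 4) * -8 = 0
  (v - 4) = 64 / -8 = -8
  v = 4 + (-8) = -4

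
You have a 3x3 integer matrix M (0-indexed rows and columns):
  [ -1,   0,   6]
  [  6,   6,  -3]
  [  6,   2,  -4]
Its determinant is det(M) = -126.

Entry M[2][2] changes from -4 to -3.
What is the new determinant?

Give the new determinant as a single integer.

det is linear in row 2: changing M[2][2] by delta changes det by delta * cofactor(2,2).
Cofactor C_22 = (-1)^(2+2) * minor(2,2) = -6
Entry delta = -3 - -4 = 1
Det delta = 1 * -6 = -6
New det = -126 + -6 = -132

Answer: -132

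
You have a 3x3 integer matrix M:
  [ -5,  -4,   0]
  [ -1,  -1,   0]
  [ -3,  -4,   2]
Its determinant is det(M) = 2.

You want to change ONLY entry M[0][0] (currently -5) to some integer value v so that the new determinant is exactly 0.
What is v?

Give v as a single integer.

det is linear in entry M[0][0]: det = old_det + (v - -5) * C_00
Cofactor C_00 = -2
Want det = 0: 2 + (v - -5) * -2 = 0
  (v - -5) = -2 / -2 = 1
  v = -5 + (1) = -4

Answer: -4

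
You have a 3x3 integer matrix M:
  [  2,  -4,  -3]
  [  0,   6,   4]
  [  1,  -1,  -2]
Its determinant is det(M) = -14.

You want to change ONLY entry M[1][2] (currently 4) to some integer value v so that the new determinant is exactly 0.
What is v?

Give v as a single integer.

det is linear in entry M[1][2]: det = old_det + (v - 4) * C_12
Cofactor C_12 = -2
Want det = 0: -14 + (v - 4) * -2 = 0
  (v - 4) = 14 / -2 = -7
  v = 4 + (-7) = -3

Answer: -3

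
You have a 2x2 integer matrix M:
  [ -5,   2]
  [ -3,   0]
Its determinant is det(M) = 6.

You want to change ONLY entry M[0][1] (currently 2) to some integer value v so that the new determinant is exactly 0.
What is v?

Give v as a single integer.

Answer: 0

Derivation:
det is linear in entry M[0][1]: det = old_det + (v - 2) * C_01
Cofactor C_01 = 3
Want det = 0: 6 + (v - 2) * 3 = 0
  (v - 2) = -6 / 3 = -2
  v = 2 + (-2) = 0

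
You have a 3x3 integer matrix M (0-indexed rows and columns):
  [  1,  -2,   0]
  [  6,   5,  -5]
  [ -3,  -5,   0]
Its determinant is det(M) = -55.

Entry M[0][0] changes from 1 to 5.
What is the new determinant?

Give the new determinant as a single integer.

Answer: -155

Derivation:
det is linear in row 0: changing M[0][0] by delta changes det by delta * cofactor(0,0).
Cofactor C_00 = (-1)^(0+0) * minor(0,0) = -25
Entry delta = 5 - 1 = 4
Det delta = 4 * -25 = -100
New det = -55 + -100 = -155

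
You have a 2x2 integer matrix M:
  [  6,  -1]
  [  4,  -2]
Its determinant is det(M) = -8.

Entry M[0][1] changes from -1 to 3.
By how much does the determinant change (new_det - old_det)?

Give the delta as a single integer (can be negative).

Answer: -16

Derivation:
Cofactor C_01 = -4
Entry delta = 3 - -1 = 4
Det delta = entry_delta * cofactor = 4 * -4 = -16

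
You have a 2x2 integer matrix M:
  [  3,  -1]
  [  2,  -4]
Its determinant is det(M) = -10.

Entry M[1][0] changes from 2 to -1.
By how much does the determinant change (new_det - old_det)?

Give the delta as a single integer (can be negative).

Cofactor C_10 = 1
Entry delta = -1 - 2 = -3
Det delta = entry_delta * cofactor = -3 * 1 = -3

Answer: -3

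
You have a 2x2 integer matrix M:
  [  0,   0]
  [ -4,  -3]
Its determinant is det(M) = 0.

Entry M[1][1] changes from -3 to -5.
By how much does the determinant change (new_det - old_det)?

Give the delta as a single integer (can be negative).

Answer: 0

Derivation:
Cofactor C_11 = 0
Entry delta = -5 - -3 = -2
Det delta = entry_delta * cofactor = -2 * 0 = 0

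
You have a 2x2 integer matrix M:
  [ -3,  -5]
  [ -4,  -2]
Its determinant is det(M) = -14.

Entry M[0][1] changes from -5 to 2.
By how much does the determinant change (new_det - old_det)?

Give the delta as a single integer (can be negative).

Cofactor C_01 = 4
Entry delta = 2 - -5 = 7
Det delta = entry_delta * cofactor = 7 * 4 = 28

Answer: 28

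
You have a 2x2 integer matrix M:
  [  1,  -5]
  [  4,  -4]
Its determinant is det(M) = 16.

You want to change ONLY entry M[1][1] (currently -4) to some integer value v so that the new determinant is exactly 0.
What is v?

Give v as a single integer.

Answer: -20

Derivation:
det is linear in entry M[1][1]: det = old_det + (v - -4) * C_11
Cofactor C_11 = 1
Want det = 0: 16 + (v - -4) * 1 = 0
  (v - -4) = -16 / 1 = -16
  v = -4 + (-16) = -20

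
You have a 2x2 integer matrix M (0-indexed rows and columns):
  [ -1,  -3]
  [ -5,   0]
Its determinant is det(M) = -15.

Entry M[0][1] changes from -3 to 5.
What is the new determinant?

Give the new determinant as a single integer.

Answer: 25

Derivation:
det is linear in row 0: changing M[0][1] by delta changes det by delta * cofactor(0,1).
Cofactor C_01 = (-1)^(0+1) * minor(0,1) = 5
Entry delta = 5 - -3 = 8
Det delta = 8 * 5 = 40
New det = -15 + 40 = 25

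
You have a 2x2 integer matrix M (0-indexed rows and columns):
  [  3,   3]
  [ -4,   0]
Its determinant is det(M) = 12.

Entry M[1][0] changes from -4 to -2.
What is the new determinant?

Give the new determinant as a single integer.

det is linear in row 1: changing M[1][0] by delta changes det by delta * cofactor(1,0).
Cofactor C_10 = (-1)^(1+0) * minor(1,0) = -3
Entry delta = -2 - -4 = 2
Det delta = 2 * -3 = -6
New det = 12 + -6 = 6

Answer: 6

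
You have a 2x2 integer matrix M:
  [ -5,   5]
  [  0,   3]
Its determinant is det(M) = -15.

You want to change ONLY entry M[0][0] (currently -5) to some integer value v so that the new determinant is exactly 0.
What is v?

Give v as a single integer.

det is linear in entry M[0][0]: det = old_det + (v - -5) * C_00
Cofactor C_00 = 3
Want det = 0: -15 + (v - -5) * 3 = 0
  (v - -5) = 15 / 3 = 5
  v = -5 + (5) = 0

Answer: 0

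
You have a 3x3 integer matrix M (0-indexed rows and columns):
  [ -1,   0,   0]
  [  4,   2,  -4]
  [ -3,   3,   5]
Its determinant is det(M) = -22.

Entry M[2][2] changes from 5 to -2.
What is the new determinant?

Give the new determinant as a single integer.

det is linear in row 2: changing M[2][2] by delta changes det by delta * cofactor(2,2).
Cofactor C_22 = (-1)^(2+2) * minor(2,2) = -2
Entry delta = -2 - 5 = -7
Det delta = -7 * -2 = 14
New det = -22 + 14 = -8

Answer: -8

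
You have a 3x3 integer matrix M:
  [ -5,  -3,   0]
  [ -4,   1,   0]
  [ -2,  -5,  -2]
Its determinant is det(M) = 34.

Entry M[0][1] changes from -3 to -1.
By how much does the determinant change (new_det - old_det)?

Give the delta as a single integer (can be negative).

Answer: -16

Derivation:
Cofactor C_01 = -8
Entry delta = -1 - -3 = 2
Det delta = entry_delta * cofactor = 2 * -8 = -16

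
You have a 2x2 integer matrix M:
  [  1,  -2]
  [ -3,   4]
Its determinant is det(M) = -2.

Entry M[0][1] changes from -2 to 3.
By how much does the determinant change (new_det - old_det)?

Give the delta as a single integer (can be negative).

Answer: 15

Derivation:
Cofactor C_01 = 3
Entry delta = 3 - -2 = 5
Det delta = entry_delta * cofactor = 5 * 3 = 15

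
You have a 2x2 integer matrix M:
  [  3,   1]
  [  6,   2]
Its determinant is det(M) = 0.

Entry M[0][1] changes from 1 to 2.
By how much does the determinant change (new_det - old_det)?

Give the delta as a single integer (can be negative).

Cofactor C_01 = -6
Entry delta = 2 - 1 = 1
Det delta = entry_delta * cofactor = 1 * -6 = -6

Answer: -6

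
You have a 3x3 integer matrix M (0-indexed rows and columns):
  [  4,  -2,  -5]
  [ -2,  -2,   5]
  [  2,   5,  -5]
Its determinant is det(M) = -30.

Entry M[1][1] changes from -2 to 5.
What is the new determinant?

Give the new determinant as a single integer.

det is linear in row 1: changing M[1][1] by delta changes det by delta * cofactor(1,1).
Cofactor C_11 = (-1)^(1+1) * minor(1,1) = -10
Entry delta = 5 - -2 = 7
Det delta = 7 * -10 = -70
New det = -30 + -70 = -100

Answer: -100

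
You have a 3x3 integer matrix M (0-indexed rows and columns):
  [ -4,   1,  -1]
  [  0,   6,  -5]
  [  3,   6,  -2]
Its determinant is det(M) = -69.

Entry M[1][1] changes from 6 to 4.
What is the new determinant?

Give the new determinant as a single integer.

Answer: -91

Derivation:
det is linear in row 1: changing M[1][1] by delta changes det by delta * cofactor(1,1).
Cofactor C_11 = (-1)^(1+1) * minor(1,1) = 11
Entry delta = 4 - 6 = -2
Det delta = -2 * 11 = -22
New det = -69 + -22 = -91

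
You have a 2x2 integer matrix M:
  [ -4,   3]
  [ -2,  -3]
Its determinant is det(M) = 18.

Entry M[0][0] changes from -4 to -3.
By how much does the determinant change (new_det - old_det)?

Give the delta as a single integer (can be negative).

Cofactor C_00 = -3
Entry delta = -3 - -4 = 1
Det delta = entry_delta * cofactor = 1 * -3 = -3

Answer: -3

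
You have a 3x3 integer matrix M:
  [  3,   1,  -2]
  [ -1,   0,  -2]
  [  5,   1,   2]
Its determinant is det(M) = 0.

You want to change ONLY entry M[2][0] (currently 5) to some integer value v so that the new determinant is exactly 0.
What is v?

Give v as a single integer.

det is linear in entry M[2][0]: det = old_det + (v - 5) * C_20
Cofactor C_20 = -2
Want det = 0: 0 + (v - 5) * -2 = 0
  (v - 5) = 0 / -2 = 0
  v = 5 + (0) = 5

Answer: 5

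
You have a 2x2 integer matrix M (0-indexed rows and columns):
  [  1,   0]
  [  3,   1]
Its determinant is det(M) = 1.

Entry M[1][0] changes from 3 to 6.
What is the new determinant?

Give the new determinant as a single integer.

Answer: 1

Derivation:
det is linear in row 1: changing M[1][0] by delta changes det by delta * cofactor(1,0).
Cofactor C_10 = (-1)^(1+0) * minor(1,0) = 0
Entry delta = 6 - 3 = 3
Det delta = 3 * 0 = 0
New det = 1 + 0 = 1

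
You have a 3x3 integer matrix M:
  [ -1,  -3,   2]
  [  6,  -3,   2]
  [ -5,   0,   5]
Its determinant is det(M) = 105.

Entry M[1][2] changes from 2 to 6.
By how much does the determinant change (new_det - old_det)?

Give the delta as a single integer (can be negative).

Cofactor C_12 = 15
Entry delta = 6 - 2 = 4
Det delta = entry_delta * cofactor = 4 * 15 = 60

Answer: 60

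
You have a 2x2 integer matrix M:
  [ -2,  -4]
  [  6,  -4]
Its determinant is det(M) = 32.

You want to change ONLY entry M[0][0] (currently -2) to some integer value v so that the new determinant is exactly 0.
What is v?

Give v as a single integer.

det is linear in entry M[0][0]: det = old_det + (v - -2) * C_00
Cofactor C_00 = -4
Want det = 0: 32 + (v - -2) * -4 = 0
  (v - -2) = -32 / -4 = 8
  v = -2 + (8) = 6

Answer: 6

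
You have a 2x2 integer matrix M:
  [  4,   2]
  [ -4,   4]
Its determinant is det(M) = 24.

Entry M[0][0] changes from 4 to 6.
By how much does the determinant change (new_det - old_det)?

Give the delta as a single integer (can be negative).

Answer: 8

Derivation:
Cofactor C_00 = 4
Entry delta = 6 - 4 = 2
Det delta = entry_delta * cofactor = 2 * 4 = 8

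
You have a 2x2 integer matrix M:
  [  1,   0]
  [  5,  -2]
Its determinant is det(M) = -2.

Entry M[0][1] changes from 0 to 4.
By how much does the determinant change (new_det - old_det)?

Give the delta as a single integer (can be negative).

Cofactor C_01 = -5
Entry delta = 4 - 0 = 4
Det delta = entry_delta * cofactor = 4 * -5 = -20

Answer: -20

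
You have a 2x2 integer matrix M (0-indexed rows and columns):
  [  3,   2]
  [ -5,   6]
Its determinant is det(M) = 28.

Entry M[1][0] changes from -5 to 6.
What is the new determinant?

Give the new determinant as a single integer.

Answer: 6

Derivation:
det is linear in row 1: changing M[1][0] by delta changes det by delta * cofactor(1,0).
Cofactor C_10 = (-1)^(1+0) * minor(1,0) = -2
Entry delta = 6 - -5 = 11
Det delta = 11 * -2 = -22
New det = 28 + -22 = 6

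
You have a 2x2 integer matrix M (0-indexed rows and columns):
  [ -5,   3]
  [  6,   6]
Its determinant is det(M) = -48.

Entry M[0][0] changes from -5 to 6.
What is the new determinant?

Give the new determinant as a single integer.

Answer: 18

Derivation:
det is linear in row 0: changing M[0][0] by delta changes det by delta * cofactor(0,0).
Cofactor C_00 = (-1)^(0+0) * minor(0,0) = 6
Entry delta = 6 - -5 = 11
Det delta = 11 * 6 = 66
New det = -48 + 66 = 18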